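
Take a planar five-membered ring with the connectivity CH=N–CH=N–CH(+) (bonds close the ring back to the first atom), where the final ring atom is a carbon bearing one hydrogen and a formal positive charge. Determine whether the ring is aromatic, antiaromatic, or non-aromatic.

Antiaromatic

Check conjugation: the double-bond atoms are sp², each contributing one p electron; each sp² =N– keeps its lone pair in-plane and puts one electron into the π system; the carbocation has an empty p orbital — every position has a p orbital, so the cyclic π system is continuous.
π-electron count: 2 × 2 = 4 from the double-bond units + 0 from the CH(+) atom = 4.
4 is a 4n count (n = 1), so the planar conjugated ring is antiaromatic.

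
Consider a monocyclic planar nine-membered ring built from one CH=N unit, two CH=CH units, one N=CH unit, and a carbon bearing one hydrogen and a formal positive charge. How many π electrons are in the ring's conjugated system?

8

Check conjugation: the double-bond atoms are sp², each contributing one p electron; the doubly-bonded nitrogens are pyridine-type — their lone pairs lie in the ring plane, leaving one electron in the p orbital; the carbocation has an empty p orbital — every position has a p orbital, so the cyclic π system is continuous.
Tallying contributions gives 4 × 2 = 8 from the double-bond units + 0 from the CH(+) atom = 8.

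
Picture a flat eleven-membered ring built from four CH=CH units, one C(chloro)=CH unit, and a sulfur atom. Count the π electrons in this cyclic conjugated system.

All ring atoms are sp² and supply a p orbital to the ring (the double-bond atoms are sp², each contributing one p electron; the sulfur donates one lone pair from its p orbital); the conjugation is uninterrupted.
Counting π electrons: 5 × 2 = 10 from the double-bond units + 2 from the S atom = 12.

12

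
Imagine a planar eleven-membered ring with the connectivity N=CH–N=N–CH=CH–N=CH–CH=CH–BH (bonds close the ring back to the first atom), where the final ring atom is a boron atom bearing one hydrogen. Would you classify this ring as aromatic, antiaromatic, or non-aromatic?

Aromatic

Check conjugation: the double-bond atoms are sp², each contributing one p electron; each =N– nitrogen is pyridine-type (lone pair in the sp² plane, one electron in the p orbital); the boron has an empty p orbital — every position has a p orbital, so the cyclic π system is continuous.
Adding the contributions, 5 × 2 = 10 from the double-bond units + 0 from the BH atom = 10.
Since 10 = 4·2 + 2, the ring meets the 4n+2 criterion.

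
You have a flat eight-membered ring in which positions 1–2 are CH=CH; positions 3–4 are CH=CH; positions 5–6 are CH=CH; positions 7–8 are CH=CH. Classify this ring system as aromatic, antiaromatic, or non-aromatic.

Every ring atom contributes a p orbital perpendicular to the ring (each doubly-bonded ring atom is sp² with one p-orbital electron), so the π system is cyclic and fully conjugated.
Adding the contributions, 4 × 2 = 8 from the 4 double-bond units.
With 8 = 4·2 π electrons, Hückel's rule classifies the planar ring as antiaromatic.

Antiaromatic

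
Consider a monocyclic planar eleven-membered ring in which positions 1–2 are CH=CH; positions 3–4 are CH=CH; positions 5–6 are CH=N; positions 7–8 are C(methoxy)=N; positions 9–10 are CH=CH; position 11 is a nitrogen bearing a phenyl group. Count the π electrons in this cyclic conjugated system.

12

Every ring atom contributes a p orbital perpendicular to the ring (every atom in a ring double bond is sp² and brings one electron to the p orbital; the doubly-bonded nitrogens are pyridine-type — their lone pairs lie in the ring plane, leaving one electron in the p orbital; the pyrrole-type nitrogen donates its lone pair from the p orbital), so the π system is cyclic and fully conjugated.
Tallying contributions gives 5 × 2 = 10 from the double-bond units + 2 from the N(phenyl) atom = 12.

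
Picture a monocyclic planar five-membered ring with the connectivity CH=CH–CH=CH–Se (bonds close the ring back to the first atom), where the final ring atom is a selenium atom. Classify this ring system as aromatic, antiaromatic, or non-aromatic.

Aromatic

Check conjugation: the double-bond atoms are sp², each contributing one p electron; the selenium donates one lone pair from its p orbital — every position has a p orbital, so the cyclic π system is continuous.
Adding the contributions, 2 × 2 = 4 from the double-bond units + 2 from the Se atom = 6.
That gives a 4n+2 count (6, n = 1).
(This ring is selenophene.)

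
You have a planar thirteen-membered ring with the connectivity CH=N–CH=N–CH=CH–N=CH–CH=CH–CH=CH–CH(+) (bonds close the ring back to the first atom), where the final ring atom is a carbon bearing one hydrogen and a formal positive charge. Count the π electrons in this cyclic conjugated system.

Check conjugation: each doubly-bonded ring atom is sp² with one p-orbital electron; each =N– nitrogen is pyridine-type (lone pair in the sp² plane, one electron in the p orbital); the carbocation has an empty p orbital — every position has a p orbital, so the cyclic π system is continuous.
Counting π electrons: 6 × 2 = 12 from the double-bond units + 0 from the CH(+) atom = 12.

12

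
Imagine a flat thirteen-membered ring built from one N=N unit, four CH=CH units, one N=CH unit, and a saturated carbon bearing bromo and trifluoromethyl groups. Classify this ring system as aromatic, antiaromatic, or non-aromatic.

At the C(bromo)(trifluoromethyl) position, that saturated carbon is sp³ and has no p orbital in the ring π system; the ring's p-orbital overlap is broken there.
Broken conjugation rules out both aromaticity and antiaromaticity.

Non-aromatic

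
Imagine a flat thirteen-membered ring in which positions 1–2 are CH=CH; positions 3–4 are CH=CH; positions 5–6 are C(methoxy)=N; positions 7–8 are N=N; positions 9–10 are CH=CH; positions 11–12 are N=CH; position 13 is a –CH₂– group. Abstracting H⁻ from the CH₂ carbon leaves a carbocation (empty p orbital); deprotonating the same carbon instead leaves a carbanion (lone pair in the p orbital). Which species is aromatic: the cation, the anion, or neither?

The anion

Once that carbon is sp², every ring atom has a p orbital and both ions are fully conjugated.
Cation: 6 × 2 + 0 = 12 π electrons → 4(3), antiaromatic.
Anion: 6 × 2 + 2 = 14 π electrons → 4(3)+2, aromatic.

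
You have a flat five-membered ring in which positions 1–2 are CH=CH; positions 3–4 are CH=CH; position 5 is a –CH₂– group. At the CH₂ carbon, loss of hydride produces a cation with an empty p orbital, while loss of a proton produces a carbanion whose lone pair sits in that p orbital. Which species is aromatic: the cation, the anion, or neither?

The anion

Both ions have a continuous loop of p orbitals — each ring atom is sp².
Cation: 2 × 2 + 0 = 4 π electrons → 4(1), antiaromatic.
Anion: 2 × 2 + 2 = 6 π electrons → 4(1)+2, aromatic.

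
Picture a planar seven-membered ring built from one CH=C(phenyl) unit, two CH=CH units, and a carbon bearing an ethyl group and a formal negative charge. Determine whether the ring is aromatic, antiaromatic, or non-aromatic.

Antiaromatic

Check conjugation: every atom in a ring double bond is sp² and brings one electron to the p orbital; the carbanion's lone pair occupies the p orbital — every position has a p orbital, so the cyclic π system is continuous.
Tallying contributions gives 3 × 2 = 6 from the double-bond units + 2 from the C(ethyl)(-) atom = 8.
8 is a 4n count (n = 2), so the planar conjugated ring is antiaromatic.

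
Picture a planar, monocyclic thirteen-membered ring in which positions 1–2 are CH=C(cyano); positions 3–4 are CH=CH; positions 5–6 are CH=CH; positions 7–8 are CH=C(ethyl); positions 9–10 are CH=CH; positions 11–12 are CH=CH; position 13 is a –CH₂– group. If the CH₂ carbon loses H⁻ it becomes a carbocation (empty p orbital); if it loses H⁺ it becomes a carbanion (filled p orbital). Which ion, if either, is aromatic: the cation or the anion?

The anion

In both ions every ring atom is sp² and contributes a p orbital, so both rings are fully conjugated.
Cation: 6 × 2 + 0 = 12 π electrons → 4(3), antiaromatic.
Anion: 6 × 2 + 2 = 14 π electrons → 4(3)+2, aromatic.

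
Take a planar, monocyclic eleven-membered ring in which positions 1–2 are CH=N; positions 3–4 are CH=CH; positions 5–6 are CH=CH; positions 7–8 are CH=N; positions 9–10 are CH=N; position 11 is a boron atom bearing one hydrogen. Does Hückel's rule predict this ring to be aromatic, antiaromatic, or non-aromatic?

The p orbitals form a continuous loop: every atom in a ring double bond is sp² and brings one electron to the p orbital; each sp² =N– keeps its lone pair in-plane and puts one electron into the π system; the boron has an empty p orbital. The ring is fully conjugated.
Counting π electrons: 5 × 2 = 10 from the double-bond units + 0 from the BH atom = 10.
Since 10 = 4·2 + 2, the ring meets the 4n+2 criterion.

Aromatic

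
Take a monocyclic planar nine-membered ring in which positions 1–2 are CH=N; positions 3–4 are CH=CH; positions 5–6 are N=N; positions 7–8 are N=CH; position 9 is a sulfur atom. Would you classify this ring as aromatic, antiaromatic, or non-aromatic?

The p orbitals form a continuous loop: the double-bond atoms are sp², each contributing one p electron; the doubly-bonded nitrogens are pyridine-type — their lone pairs lie in the ring plane, leaving one electron in the p orbital; the sulfur donates one lone pair from its p orbital. The ring is fully conjugated.
Counting π electrons: 4 × 2 = 8 from the double-bond units + 2 from the S atom = 10.
Since 10 = 4·2 + 2, the ring meets the 4n+2 criterion.

Aromatic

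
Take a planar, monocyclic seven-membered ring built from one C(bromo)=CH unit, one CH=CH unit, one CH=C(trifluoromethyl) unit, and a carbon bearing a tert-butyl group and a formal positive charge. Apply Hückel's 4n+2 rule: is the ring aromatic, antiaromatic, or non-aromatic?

Check conjugation: every atom in a ring double bond is sp² and brings one electron to the p orbital; the carbocation has an empty p orbital — every position has a p orbital, so the cyclic π system is continuous.
π-electron count: 3 × 2 = 6 from the double-bond units + 0 from the C(tert-butyl)(+) atom = 6.
With 6 π electrons (n = 1), the Hückel 4n+2 condition holds.

Aromatic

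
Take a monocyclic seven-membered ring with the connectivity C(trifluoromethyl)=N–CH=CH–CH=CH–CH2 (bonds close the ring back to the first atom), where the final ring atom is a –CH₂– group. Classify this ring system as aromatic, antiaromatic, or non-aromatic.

The CH2 carbon is saturated: the tetrahedral CH₂ carbon is sp³ and has no p orbital in the ring π system. Conjugation is not continuous around the ring.
Without a continuous loop of overlapping p orbitals the Hückel electron count never comes into play.

Non-aromatic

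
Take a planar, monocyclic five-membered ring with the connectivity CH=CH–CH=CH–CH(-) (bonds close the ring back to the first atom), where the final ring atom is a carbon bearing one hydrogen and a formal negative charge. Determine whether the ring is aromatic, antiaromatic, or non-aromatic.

Aromatic

All ring atoms are sp² and supply a p orbital to the ring (the double-bond atoms are sp², each contributing one p electron; the carbanion's lone pair occupies the p orbital); the conjugation is uninterrupted.
Counting π electrons: 2 × 2 = 4 from the double-bond units + 2 from the CH(-) atom = 6.
That gives a 4n+2 count (6, n = 1).
(The species described is the cyclopentadienyl anion.)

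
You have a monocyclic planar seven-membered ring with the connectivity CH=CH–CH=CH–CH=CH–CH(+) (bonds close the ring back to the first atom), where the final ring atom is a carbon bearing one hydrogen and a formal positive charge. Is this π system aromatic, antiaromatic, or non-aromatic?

Aromatic

All ring atoms are sp² and supply a p orbital to the ring (each doubly-bonded ring atom is sp² with one p-orbital electron; the carbocation has an empty p orbital); the conjugation is uninterrupted.
Counting π electrons: 3 × 2 = 6 from the double-bond units + 0 from the CH(+) atom = 6.
6 = 4(1) + 2, which satisfies Hückel's 4n+2 rule.
(This ring is the tropylium cation.)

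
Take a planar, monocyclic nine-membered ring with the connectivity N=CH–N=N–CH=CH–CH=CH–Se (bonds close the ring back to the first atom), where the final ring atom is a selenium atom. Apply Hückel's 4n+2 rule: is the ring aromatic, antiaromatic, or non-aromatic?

Check conjugation: every atom in a ring double bond is sp² and brings one electron to the p orbital; each sp² =N– keeps its lone pair in-plane and puts one electron into the π system; the selenium donates one lone pair from its p orbital — every position has a p orbital, so the cyclic π system is continuous.
Adding the contributions, 4 × 2 = 8 from the double-bond units + 2 from the Se atom = 10.
10 = 4(2) + 2, which satisfies Hückel's 4n+2 rule.

Aromatic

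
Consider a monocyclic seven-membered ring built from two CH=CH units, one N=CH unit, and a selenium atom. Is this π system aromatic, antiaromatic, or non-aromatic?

Antiaromatic

Check conjugation: the double-bond atoms are sp², each contributing one p electron; each sp² =N– keeps its lone pair in-plane and puts one electron into the π system; the selenium donates one lone pair from its p orbital — every position has a p orbital, so the cyclic π system is continuous.
Adding the contributions, 3 × 2 = 6 from the double-bond units + 2 from the Se atom = 8.
8 is a 4n count (n = 2), so the planar conjugated ring is antiaromatic.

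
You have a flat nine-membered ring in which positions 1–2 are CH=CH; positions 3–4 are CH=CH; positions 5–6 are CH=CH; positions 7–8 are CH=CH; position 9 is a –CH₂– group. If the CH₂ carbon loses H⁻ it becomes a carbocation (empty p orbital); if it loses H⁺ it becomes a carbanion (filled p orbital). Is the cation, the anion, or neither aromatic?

In both ions every ring atom is sp² and contributes a p orbital, so both rings are fully conjugated.
Cation: 4 × 2 + 0 = 8 π electrons → 4(2), antiaromatic.
Anion: 4 × 2 + 2 = 10 π electrons → 4(2)+2, aromatic.

The anion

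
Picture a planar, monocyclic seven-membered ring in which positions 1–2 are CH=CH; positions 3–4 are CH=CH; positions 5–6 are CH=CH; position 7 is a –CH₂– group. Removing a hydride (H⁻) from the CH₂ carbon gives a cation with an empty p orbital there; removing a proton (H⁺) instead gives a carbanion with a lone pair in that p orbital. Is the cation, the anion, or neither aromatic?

Once that carbon is sp², every ring atom has a p orbital and both ions are fully conjugated.
Cation: 3 × 2 + 0 = 6 π electrons → 4(1)+2, aromatic.
Anion: 3 × 2 + 2 = 8 π electrons → 4(2), antiaromatic.

The cation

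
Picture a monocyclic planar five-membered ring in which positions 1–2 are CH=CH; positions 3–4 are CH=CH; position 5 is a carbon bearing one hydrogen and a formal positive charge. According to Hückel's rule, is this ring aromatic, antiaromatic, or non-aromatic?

Every ring atom contributes a p orbital perpendicular to the ring (every atom in a ring double bond is sp² and brings one electron to the p orbital; the carbocation has an empty p orbital), so the π system is cyclic and fully conjugated.
Tallying contributions gives 2 × 2 = 4 from the double-bond units + 0 from the CH(+) atom = 4.
With 4 = 4·1 π electrons, Hückel's rule classifies the planar ring as antiaromatic.

Antiaromatic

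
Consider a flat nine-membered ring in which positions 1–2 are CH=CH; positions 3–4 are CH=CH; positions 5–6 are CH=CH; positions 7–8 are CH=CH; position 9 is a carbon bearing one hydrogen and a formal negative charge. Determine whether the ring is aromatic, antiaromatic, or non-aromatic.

Aromatic

Every ring atom contributes a p orbital perpendicular to the ring (the double-bond atoms are sp², each contributing one p electron; the carbanion's lone pair occupies the p orbital), so the π system is cyclic and fully conjugated.
Counting π electrons: 4 × 2 = 8 from the double-bond units + 2 from the CH(-) atom = 10.
Since 10 = 4·2 + 2, the ring meets the 4n+2 criterion.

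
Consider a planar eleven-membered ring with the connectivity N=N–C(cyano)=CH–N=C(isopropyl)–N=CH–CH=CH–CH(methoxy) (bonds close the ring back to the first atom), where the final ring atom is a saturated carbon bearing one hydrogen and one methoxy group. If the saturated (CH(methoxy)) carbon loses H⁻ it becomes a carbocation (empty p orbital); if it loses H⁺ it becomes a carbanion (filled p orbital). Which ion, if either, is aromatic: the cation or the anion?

The cation

Once that carbon is sp², every ring atom has a p orbital and both ions are fully conjugated.
Cation: 5 × 2 + 0 = 10 π electrons → 4(2)+2, aromatic.
Anion: 5 × 2 + 2 = 12 π electrons → 4(3), antiaromatic.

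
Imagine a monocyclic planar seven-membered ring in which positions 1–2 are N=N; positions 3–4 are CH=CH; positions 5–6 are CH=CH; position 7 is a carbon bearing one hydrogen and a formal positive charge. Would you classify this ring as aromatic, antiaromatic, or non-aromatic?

Aromatic

Check conjugation: each doubly-bonded ring atom is sp² with one p-orbital electron; each =N– nitrogen is pyridine-type (lone pair in the sp² plane, one electron in the p orbital); the carbocation has an empty p orbital — every position has a p orbital, so the cyclic π system is continuous.
π-electron count: 3 × 2 = 6 from the double-bond units + 0 from the CH(+) atom = 6.
With 6 π electrons (n = 1), the Hückel 4n+2 condition holds.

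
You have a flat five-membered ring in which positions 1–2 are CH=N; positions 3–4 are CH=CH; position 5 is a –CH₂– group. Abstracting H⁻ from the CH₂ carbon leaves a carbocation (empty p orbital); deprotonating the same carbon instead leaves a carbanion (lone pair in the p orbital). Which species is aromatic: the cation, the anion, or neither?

In either ion the ring is fully conjugated: every atom, including the new sp² carbon, supplies a p orbital.
Cation: 2 × 2 + 0 = 4 π electrons → 4(1), antiaromatic.
Anion: 2 × 2 + 2 = 6 π electrons → 4(1)+2, aromatic.

The anion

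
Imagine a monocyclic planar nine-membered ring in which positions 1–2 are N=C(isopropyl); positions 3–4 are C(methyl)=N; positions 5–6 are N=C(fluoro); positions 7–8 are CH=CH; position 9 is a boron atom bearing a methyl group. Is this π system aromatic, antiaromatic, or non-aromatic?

Antiaromatic

Every ring atom contributes a p orbital perpendicular to the ring (the double-bond atoms are sp², each contributing one p electron; each =N– nitrogen is pyridine-type (lone pair in the sp² plane, one electron in the p orbital); the boron has an empty p orbital), so the π system is cyclic and fully conjugated.
Tallying contributions gives 4 × 2 = 8 from the double-bond units + 0 from the B(methyl) atom = 8.
8 is a 4n count (n = 2), so the planar conjugated ring is antiaromatic.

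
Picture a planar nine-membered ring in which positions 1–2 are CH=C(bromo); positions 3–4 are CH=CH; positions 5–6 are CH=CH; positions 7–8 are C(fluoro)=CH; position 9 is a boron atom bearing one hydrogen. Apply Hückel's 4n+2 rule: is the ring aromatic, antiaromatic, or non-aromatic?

Check conjugation: every atom in a ring double bond is sp² and brings one electron to the p orbital; the boron has an empty p orbital — every position has a p orbital, so the cyclic π system is continuous.
π-electron count: 4 × 2 = 8 from the double-bond units + 0 from the BH atom = 8.
8 is a 4n count (n = 2), so the planar conjugated ring is antiaromatic.

Antiaromatic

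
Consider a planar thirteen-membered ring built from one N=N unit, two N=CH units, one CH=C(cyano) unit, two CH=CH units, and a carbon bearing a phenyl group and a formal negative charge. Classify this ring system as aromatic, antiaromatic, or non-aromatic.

All ring atoms are sp² and supply a p orbital to the ring (every atom in a ring double bond is sp² and brings one electron to the p orbital; each =N– nitrogen is pyridine-type (lone pair in the sp² plane, one electron in the p orbital); the carbanion's lone pair occupies the p orbital); the conjugation is uninterrupted.
Counting π electrons: 6 × 2 = 12 from the double-bond units + 2 from the C(phenyl)(-) atom = 14.
Since 14 = 4·3 + 2, the ring meets the 4n+2 criterion.

Aromatic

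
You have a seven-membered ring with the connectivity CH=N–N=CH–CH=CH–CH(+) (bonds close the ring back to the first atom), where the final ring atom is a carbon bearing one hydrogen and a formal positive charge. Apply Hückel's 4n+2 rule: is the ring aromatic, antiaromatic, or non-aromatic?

The p orbitals form a continuous loop: every atom in a ring double bond is sp² and brings one electron to the p orbital; each sp² =N– keeps its lone pair in-plane and puts one electron into the π system; the carbocation has an empty p orbital. The ring is fully conjugated.
Adding the contributions, 3 × 2 = 6 from the double-bond units + 0 from the CH(+) atom = 6.
That gives a 4n+2 count (6, n = 1).

Aromatic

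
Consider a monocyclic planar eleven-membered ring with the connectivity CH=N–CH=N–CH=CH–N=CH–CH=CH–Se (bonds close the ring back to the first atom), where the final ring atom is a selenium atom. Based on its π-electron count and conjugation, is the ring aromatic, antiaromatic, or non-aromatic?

Antiaromatic

Check conjugation: each doubly-bonded ring atom is sp² with one p-orbital electron; the doubly-bonded nitrogens are pyridine-type — their lone pairs lie in the ring plane, leaving one electron in the p orbital; the selenium donates one lone pair from its p orbital — every position has a p orbital, so the cyclic π system is continuous.
Counting π electrons: 5 × 2 = 10 from the double-bond units + 2 from the Se atom = 12.
12 is a 4n count (n = 3), so the planar conjugated ring is antiaromatic.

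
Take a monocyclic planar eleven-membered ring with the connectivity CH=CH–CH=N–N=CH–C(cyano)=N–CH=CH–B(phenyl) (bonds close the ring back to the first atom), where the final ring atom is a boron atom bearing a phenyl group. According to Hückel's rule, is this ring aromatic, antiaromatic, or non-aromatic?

Aromatic

All ring atoms are sp² and supply a p orbital to the ring (each doubly-bonded ring atom is sp² with one p-orbital electron; the doubly-bonded nitrogens are pyridine-type — their lone pairs lie in the ring plane, leaving one electron in the p orbital; the boron has an empty p orbital); the conjugation is uninterrupted.
Counting π electrons: 5 × 2 = 10 from the double-bond units + 0 from the B(phenyl) atom = 10.
Since 10 = 4·2 + 2, the ring meets the 4n+2 criterion.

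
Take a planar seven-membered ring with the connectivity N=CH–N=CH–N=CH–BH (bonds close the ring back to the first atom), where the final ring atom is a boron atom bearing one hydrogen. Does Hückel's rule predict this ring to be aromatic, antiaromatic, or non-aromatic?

Aromatic

The p orbitals form a continuous loop: each doubly-bonded ring atom is sp² with one p-orbital electron; the doubly-bonded nitrogens are pyridine-type — their lone pairs lie in the ring plane, leaving one electron in the p orbital; the boron has an empty p orbital. The ring is fully conjugated.
Tallying contributions gives 3 × 2 = 6 from the double-bond units + 0 from the BH atom = 6.
That gives a 4n+2 count (6, n = 1).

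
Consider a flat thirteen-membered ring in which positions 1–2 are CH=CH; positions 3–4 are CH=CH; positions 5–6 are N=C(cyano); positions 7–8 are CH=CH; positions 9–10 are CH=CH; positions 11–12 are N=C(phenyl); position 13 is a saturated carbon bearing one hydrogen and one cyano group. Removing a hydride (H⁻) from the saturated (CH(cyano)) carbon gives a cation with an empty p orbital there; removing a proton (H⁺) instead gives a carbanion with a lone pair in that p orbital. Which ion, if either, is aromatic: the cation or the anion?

Once that carbon is sp², every ring atom has a p orbital and both ions are fully conjugated.
Cation: 6 × 2 + 0 = 12 π electrons → 4(3), antiaromatic.
Anion: 6 × 2 + 2 = 14 π electrons → 4(3)+2, aromatic.

The anion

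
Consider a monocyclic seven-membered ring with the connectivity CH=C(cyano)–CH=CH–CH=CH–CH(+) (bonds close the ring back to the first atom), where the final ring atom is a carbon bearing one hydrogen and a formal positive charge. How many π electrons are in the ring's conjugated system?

6

Every ring atom contributes a p orbital perpendicular to the ring (each doubly-bonded ring atom is sp² with one p-orbital electron; the carbocation has an empty p orbital), so the π system is cyclic and fully conjugated.
Adding the contributions, 3 × 2 = 6 from the double-bond units + 0 from the CH(+) atom = 6.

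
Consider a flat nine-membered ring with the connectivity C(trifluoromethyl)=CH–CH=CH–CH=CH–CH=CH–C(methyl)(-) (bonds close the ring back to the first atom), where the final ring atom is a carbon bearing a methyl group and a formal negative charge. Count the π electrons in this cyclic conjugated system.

Check conjugation: each doubly-bonded ring atom is sp² with one p-orbital electron; the carbanion's lone pair occupies the p orbital — every position has a p orbital, so the cyclic π system is continuous.
Counting π electrons: 4 × 2 = 8 from the double-bond units + 2 from the C(methyl)(-) atom = 10.

10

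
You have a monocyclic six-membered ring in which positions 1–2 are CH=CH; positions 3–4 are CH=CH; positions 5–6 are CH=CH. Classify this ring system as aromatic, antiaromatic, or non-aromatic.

Every ring atom contributes a p orbital perpendicular to the ring (every atom in a ring double bond is sp² and brings one electron to the p orbital), so the π system is cyclic and fully conjugated.
Counting π electrons: 3 × 2 = 6 from the 3 double-bond units.
With 6 π electrons (n = 1), the Hückel 4n+2 condition holds.
(The species described is benzene.)

Aromatic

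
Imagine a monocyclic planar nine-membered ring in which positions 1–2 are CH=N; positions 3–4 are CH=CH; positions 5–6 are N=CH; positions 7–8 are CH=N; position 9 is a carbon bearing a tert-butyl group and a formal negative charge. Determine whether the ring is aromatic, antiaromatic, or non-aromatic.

Aromatic

The p orbitals form a continuous loop: each doubly-bonded ring atom is sp² with one p-orbital electron; each sp² =N– keeps its lone pair in-plane and puts one electron into the π system; the carbanion's lone pair occupies the p orbital. The ring is fully conjugated.
Adding the contributions, 4 × 2 = 8 from the double-bond units + 2 from the C(tert-butyl)(-) atom = 10.
With 10 π electrons (n = 2), the Hückel 4n+2 condition holds.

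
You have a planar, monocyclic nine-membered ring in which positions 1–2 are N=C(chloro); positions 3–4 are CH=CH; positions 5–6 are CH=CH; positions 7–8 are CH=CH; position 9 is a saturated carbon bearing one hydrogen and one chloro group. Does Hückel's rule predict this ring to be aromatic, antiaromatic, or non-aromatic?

At the CH(chloro) position, that saturated carbon is sp³ and has no p orbital in the ring π system; the ring's p-orbital overlap is broken there.
Broken conjugation rules out both aromaticity and antiaromaticity.

Non-aromatic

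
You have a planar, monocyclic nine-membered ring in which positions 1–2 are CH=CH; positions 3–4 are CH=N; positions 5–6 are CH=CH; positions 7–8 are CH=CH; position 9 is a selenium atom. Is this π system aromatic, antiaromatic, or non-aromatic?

Aromatic

Every ring atom contributes a p orbital perpendicular to the ring (the double-bond atoms are sp², each contributing one p electron; each =N– nitrogen is pyridine-type (lone pair in the sp² plane, one electron in the p orbital); the selenium donates one lone pair from its p orbital), so the π system is cyclic and fully conjugated.
π-electron count: 4 × 2 = 8 from the double-bond units + 2 from the Se atom = 10.
With 10 π electrons (n = 2), the Hückel 4n+2 condition holds.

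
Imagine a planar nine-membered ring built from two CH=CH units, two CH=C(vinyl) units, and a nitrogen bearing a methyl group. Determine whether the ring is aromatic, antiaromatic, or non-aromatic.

All ring atoms are sp² and supply a p orbital to the ring (every atom in a ring double bond is sp² and brings one electron to the p orbital; the pyrrole-type nitrogen donates its lone pair from the p orbital); the conjugation is uninterrupted.
Counting π electrons: 4 × 2 = 8 from the double-bond units + 2 from the N(methyl) atom = 10.
That gives a 4n+2 count (10, n = 2).

Aromatic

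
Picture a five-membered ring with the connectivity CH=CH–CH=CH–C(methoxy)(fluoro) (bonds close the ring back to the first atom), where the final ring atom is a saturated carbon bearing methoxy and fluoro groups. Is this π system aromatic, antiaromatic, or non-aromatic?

At the C(methoxy)(fluoro) position, that saturated carbon is sp³ and has no p orbital in the ring π system; the ring's p-orbital overlap is broken there.
A ring that is not fully conjugated cannot be aromatic or antiaromatic regardless of its π-electron count.

Non-aromatic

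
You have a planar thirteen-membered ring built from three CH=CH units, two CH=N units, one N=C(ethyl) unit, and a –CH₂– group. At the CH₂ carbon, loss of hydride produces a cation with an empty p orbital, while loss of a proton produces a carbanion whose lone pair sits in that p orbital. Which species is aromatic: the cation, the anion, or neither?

In both ions every ring atom is sp² and contributes a p orbital, so both rings are fully conjugated.
Cation: 6 × 2 + 0 = 12 π electrons → 4(3), antiaromatic.
Anion: 6 × 2 + 2 = 14 π electrons → 4(3)+2, aromatic.

The anion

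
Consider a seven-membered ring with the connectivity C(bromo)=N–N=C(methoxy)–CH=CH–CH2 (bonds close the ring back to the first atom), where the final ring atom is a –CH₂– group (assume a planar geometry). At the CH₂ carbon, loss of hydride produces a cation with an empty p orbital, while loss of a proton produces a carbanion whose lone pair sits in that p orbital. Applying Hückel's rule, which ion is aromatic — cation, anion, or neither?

The cation

In either ion the ring is fully conjugated: every atom, including the new sp² carbon, supplies a p orbital.
Cation: 3 × 2 + 0 = 6 π electrons → 4(1)+2, aromatic.
Anion: 3 × 2 + 2 = 8 π electrons → 4(2), antiaromatic.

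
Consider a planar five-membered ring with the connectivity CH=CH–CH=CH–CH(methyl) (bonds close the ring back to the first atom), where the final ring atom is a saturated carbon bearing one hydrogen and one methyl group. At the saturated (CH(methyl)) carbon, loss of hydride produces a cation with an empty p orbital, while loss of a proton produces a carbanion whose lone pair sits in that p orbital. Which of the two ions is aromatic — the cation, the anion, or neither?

The anion

In both ions every ring atom is sp² and contributes a p orbital, so both rings are fully conjugated.
Cation: 2 × 2 + 0 = 4 π electrons → 4(1), antiaromatic.
Anion: 2 × 2 + 2 = 6 π electrons → 4(1)+2, aromatic.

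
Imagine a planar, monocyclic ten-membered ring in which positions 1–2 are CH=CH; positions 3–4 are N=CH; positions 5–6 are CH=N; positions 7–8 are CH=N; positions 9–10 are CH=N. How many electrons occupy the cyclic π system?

10

Check conjugation: the double-bond atoms are sp², each contributing one p electron; the doubly-bonded nitrogens are pyridine-type — their lone pairs lie in the ring plane, leaving one electron in the p orbital — every position has a p orbital, so the cyclic π system is continuous.
Tallying contributions gives 5 × 2 = 10 from the 5 double-bond units.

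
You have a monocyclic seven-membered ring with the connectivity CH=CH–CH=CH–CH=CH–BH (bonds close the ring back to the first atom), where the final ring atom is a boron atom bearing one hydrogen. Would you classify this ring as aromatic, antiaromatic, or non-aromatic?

Aromatic

Every ring atom contributes a p orbital perpendicular to the ring (every atom in a ring double bond is sp² and brings one electron to the p orbital; the boron has an empty p orbital), so the π system is cyclic and fully conjugated.
Tallying contributions gives 3 × 2 = 6 from the double-bond units + 0 from the BH atom = 6.
Since 6 = 4·1 + 2, the ring meets the 4n+2 criterion.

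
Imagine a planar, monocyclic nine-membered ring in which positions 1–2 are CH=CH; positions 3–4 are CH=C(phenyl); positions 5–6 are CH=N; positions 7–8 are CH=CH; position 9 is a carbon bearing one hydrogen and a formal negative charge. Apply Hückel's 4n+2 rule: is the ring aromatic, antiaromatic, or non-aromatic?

Aromatic

All ring atoms are sp² and supply a p orbital to the ring (every atom in a ring double bond is sp² and brings one electron to the p orbital; each sp² =N– keeps its lone pair in-plane and puts one electron into the π system; the carbanion's lone pair occupies the p orbital); the conjugation is uninterrupted.
π-electron count: 4 × 2 = 8 from the double-bond units + 2 from the CH(-) atom = 10.
10 = 4(2) + 2, which satisfies Hückel's 4n+2 rule.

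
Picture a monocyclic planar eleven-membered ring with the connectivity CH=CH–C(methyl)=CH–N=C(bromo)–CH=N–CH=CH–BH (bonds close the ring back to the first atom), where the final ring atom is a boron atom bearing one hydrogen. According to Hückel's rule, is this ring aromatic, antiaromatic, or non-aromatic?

Aromatic

All ring atoms are sp² and supply a p orbital to the ring (the double-bond atoms are sp², each contributing one p electron; each =N– nitrogen is pyridine-type (lone pair in the sp² plane, one electron in the p orbital); the boron has an empty p orbital); the conjugation is uninterrupted.
Counting π electrons: 5 × 2 = 10 from the double-bond units + 0 from the BH atom = 10.
That gives a 4n+2 count (10, n = 2).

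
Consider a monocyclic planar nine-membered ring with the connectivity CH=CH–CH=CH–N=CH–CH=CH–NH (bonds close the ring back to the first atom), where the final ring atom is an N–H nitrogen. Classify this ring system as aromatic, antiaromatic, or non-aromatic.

Every ring atom contributes a p orbital perpendicular to the ring (each doubly-bonded ring atom is sp² with one p-orbital electron; each =N– nitrogen is pyridine-type (lone pair in the sp² plane, one electron in the p orbital); the pyrrole-type nitrogen donates its lone pair from the p orbital), so the π system is cyclic and fully conjugated.
Adding the contributions, 4 × 2 = 8 from the double-bond units + 2 from the NH atom = 10.
That gives a 4n+2 count (10, n = 2).

Aromatic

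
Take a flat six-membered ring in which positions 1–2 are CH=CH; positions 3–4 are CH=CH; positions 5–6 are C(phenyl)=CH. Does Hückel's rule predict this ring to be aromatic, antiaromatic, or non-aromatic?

Every ring atom contributes a p orbital perpendicular to the ring (the double-bond atoms are sp², each contributing one p electron), so the π system is cyclic and fully conjugated.
Counting π electrons: 3 × 2 = 6 from the 3 double-bond units.
6 = 4(1) + 2, which satisfies Hückel's 4n+2 rule.

Aromatic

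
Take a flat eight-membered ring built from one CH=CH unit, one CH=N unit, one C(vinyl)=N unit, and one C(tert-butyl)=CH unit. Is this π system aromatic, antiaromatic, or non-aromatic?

Every ring atom contributes a p orbital perpendicular to the ring (each doubly-bonded ring atom is sp² with one p-orbital electron; the doubly-bonded nitrogens are pyridine-type — their lone pairs lie in the ring plane, leaving one electron in the p orbital), so the π system is cyclic and fully conjugated.
Adding the contributions, 4 × 2 = 8 from the 4 double-bond units.
A 4n π count (8, n = 2) in a planar conjugated ring means antiaromatic.

Antiaromatic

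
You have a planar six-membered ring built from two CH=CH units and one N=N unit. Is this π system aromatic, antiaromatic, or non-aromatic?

The p orbitals form a continuous loop: each doubly-bonded ring atom is sp² with one p-orbital electron; each =N– nitrogen is pyridine-type (lone pair in the sp² plane, one electron in the p orbital). The ring is fully conjugated.
Counting π electrons: 3 × 2 = 6 from the 3 double-bond units.
That gives a 4n+2 count (6, n = 1).

Aromatic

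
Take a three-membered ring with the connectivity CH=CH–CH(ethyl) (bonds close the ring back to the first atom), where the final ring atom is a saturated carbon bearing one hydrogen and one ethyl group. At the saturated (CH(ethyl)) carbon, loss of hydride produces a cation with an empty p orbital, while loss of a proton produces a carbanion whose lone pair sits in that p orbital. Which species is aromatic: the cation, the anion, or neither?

The cation

Once that carbon is sp², every ring atom has a p orbital and both ions are fully conjugated.
Cation: 1 × 2 + 0 = 2 π electrons → 4(0)+2, aromatic.
Anion: 1 × 2 + 2 = 4 π electrons → 4(1), antiaromatic.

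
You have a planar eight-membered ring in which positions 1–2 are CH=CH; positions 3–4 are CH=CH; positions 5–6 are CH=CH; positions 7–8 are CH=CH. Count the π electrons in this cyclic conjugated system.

All ring atoms are sp² and supply a p orbital to the ring (each doubly-bonded ring atom is sp² with one p-orbital electron); the conjugation is uninterrupted.
π-electron count: 4 × 2 = 8 from the 4 double-bond units.
This is cyclooctatetraene.

8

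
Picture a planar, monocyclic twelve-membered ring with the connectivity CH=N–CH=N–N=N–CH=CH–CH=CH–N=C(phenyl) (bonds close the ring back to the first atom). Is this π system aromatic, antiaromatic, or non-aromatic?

Antiaromatic

All ring atoms are sp² and supply a p orbital to the ring (each doubly-bonded ring atom is sp² with one p-orbital electron; each sp² =N– keeps its lone pair in-plane and puts one electron into the π system); the conjugation is uninterrupted.
Counting π electrons: 6 × 2 = 12 from the 6 double-bond units.
12 is a 4n count (n = 3), so the planar conjugated ring is antiaromatic.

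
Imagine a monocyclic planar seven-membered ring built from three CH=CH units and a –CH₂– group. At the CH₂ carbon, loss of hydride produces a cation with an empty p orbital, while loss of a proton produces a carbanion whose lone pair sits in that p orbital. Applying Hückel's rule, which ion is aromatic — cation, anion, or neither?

In both ions every ring atom is sp² and contributes a p orbital, so both rings are fully conjugated.
Cation: 3 × 2 + 0 = 6 π electrons → 4(1)+2, aromatic.
Anion: 3 × 2 + 2 = 8 π electrons → 4(2), antiaromatic.

The cation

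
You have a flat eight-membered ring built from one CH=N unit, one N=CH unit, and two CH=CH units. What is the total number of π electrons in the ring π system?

8

All ring atoms are sp² and supply a p orbital to the ring (the double-bond atoms are sp², each contributing one p electron; each =N– nitrogen is pyridine-type (lone pair in the sp² plane, one electron in the p orbital)); the conjugation is uninterrupted.
Counting π electrons: 4 × 2 = 8 from the 4 double-bond units.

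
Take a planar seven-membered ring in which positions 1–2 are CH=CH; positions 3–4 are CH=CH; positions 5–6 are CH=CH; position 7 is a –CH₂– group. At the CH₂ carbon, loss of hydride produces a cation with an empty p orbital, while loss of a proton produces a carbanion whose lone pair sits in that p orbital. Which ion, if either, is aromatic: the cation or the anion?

The cation

In both ions every ring atom is sp² and contributes a p orbital, so both rings are fully conjugated.
Cation: 3 × 2 + 0 = 6 π electrons → 4(1)+2, aromatic.
Anion: 3 × 2 + 2 = 8 π electrons → 4(2), antiaromatic.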